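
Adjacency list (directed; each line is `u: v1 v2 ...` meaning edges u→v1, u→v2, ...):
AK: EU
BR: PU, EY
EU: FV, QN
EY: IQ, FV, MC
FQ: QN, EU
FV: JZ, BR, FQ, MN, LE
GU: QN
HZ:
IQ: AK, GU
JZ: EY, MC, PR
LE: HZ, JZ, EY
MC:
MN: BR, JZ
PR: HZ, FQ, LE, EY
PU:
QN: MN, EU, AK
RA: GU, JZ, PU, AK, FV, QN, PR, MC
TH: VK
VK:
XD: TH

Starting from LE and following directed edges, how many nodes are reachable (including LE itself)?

BFS from LE visits: LE, HZ, JZ, EY, MC, PR, IQ, FV, FQ, AK, GU, BR, MN, QN, EU, PU
Reachable nodes: 16 of 20 total.

16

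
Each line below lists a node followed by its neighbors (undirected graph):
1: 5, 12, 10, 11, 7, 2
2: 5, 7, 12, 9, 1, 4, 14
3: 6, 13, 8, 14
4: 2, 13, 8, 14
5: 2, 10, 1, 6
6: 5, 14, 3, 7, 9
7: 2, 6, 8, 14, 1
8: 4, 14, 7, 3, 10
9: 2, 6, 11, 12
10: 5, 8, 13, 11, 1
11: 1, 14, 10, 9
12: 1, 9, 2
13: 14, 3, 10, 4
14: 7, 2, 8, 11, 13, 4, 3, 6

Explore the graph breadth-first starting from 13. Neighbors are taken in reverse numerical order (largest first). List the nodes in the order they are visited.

Visit 13; enqueue 14, 10, 4, 3 → queue [14, 10, 4, 3]
Visit 14; enqueue 11, 8, 7, 6, 2 → queue [10, 4, 3, 11, 8, 7, 6, 2]
Visit 10; enqueue 5, 1 → queue [4, 3, 11, 8, 7, 6, 2, 5, 1]
Visit 4 → queue [3, 11, 8, 7, 6, 2, 5, 1]
Visit 3 → queue [11, 8, 7, 6, 2, 5, 1]
Visit 11; enqueue 9 → queue [8, 7, 6, 2, 5, 1, 9]
Visit 8 → queue [7, 6, 2, 5, 1, 9]
Visit 7 → queue [6, 2, 5, 1, 9]
Visit 6 → queue [2, 5, 1, 9]
Visit 2; enqueue 12 → queue [5, 1, 9, 12]
Visit 5 → queue [1, 9, 12]
Visit 1 → queue [9, 12]
Visit 9 → queue [12]
Visit 12 → queue []

13 -> 14 -> 10 -> 4 -> 3 -> 11 -> 8 -> 7 -> 6 -> 2 -> 5 -> 1 -> 9 -> 12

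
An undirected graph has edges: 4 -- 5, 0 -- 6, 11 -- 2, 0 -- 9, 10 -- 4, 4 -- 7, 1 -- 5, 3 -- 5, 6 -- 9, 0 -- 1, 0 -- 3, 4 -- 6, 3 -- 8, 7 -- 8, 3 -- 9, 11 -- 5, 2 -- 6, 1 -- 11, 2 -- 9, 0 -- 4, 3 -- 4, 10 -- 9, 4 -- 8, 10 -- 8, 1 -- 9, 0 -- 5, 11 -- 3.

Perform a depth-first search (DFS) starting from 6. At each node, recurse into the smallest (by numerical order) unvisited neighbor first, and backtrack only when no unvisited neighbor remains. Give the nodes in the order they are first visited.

Visit 6
6 → 0
0 → 1
1 → 5
5 → 3
3 → 4
4 → 7
7 → 8
8 → 10
10 → 9
9 → 2
2 → 11

6 -> 0 -> 1 -> 5 -> 3 -> 4 -> 7 -> 8 -> 10 -> 9 -> 2 -> 11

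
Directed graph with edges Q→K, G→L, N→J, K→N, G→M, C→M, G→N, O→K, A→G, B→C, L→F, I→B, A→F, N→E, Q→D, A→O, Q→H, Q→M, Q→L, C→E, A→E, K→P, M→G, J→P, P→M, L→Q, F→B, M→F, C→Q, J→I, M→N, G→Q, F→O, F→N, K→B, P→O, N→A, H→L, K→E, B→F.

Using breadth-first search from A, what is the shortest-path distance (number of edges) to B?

2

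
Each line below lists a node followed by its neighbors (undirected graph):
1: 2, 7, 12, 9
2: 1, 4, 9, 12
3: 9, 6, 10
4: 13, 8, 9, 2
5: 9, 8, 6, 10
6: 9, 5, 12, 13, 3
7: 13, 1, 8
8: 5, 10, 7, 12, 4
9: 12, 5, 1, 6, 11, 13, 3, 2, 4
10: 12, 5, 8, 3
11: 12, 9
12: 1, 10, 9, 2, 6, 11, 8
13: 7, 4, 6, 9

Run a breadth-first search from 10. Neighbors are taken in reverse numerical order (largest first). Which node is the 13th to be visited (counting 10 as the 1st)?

13

Visit 10; enqueue 12, 8, 5, 3 → queue [12, 8, 5, 3]
Visit 12; enqueue 11, 9, 6, 2, 1 → queue [8, 5, 3, 11, 9, 6, 2, 1]
Visit 8; enqueue 7, 4 → queue [5, 3, 11, 9, 6, 2, 1, 7, 4]
Visit 5 → queue [3, 11, 9, 6, 2, 1, 7, 4]
Visit 3 → queue [11, 9, 6, 2, 1, 7, 4]
Visit 11 → queue [9, 6, 2, 1, 7, 4]
Visit 9; enqueue 13 → queue [6, 2, 1, 7, 4, 13]
Visit 6 → queue [2, 1, 7, 4, 13]
Visit 2 → queue [1, 7, 4, 13]
Visit 1 → queue [7, 4, 13]
Visit 7 → queue [4, 13]
Visit 4 → queue [13]
Visit 13 → queue []

Visit order: 10, 12, 8, 5, 3, 11, 9, 6, 2, 1, 7, 4, 13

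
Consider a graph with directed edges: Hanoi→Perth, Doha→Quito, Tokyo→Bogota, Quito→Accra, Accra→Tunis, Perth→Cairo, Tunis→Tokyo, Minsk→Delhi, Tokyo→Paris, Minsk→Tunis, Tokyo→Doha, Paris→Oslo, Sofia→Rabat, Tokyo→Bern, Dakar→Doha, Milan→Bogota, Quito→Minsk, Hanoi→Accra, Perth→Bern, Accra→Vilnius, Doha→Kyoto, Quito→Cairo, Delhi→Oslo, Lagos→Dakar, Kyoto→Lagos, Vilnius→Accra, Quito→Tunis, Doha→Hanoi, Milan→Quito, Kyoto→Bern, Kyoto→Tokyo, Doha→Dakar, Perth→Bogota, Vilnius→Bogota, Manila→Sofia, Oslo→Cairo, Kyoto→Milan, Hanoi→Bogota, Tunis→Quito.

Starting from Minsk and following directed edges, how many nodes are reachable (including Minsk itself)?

19

BFS from Minsk visits: Minsk, Tunis, Delhi, Tokyo, Quito, Oslo, Paris, Doha, Bogota, Bern, Cairo, Accra, Kyoto, Hanoi, Dakar, Vilnius, Milan, Lagos, Perth
Reachable nodes: 19 of 22 total.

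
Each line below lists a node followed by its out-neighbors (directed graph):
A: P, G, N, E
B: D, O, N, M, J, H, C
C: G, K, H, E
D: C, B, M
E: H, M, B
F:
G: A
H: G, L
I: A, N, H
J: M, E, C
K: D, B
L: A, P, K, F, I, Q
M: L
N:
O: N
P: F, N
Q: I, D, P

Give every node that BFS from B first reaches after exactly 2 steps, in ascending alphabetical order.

Level 0: B
Level 1: C, D, H, J, M, N, O
Level 2: E, G, K, L
Level 3: A, F, I, P, Q

E, G, K, L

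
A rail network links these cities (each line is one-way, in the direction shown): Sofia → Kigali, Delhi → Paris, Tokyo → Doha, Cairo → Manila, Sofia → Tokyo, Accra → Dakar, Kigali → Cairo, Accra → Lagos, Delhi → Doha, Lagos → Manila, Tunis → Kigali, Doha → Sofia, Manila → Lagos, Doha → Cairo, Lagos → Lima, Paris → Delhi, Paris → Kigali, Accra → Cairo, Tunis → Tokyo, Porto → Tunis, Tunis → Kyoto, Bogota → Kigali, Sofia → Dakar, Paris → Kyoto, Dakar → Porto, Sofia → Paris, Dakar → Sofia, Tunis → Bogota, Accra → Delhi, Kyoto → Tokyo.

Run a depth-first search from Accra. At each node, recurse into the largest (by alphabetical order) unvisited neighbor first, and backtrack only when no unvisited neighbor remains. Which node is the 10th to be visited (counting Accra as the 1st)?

Visit Accra
Accra → Lagos
Lagos → Manila
Lagos → Lima
Accra → Delhi
Delhi → Paris
Paris → Kyoto
Kyoto → Tokyo
Tokyo → Doha
Doha → Sofia
Sofia → Kigali
Kigali → Cairo
Sofia → Dakar
Dakar → Porto
Porto → Tunis
Tunis → Bogota

Visit order: Accra, Lagos, Manila, Lima, Delhi, Paris, Kyoto, Tokyo, Doha, Sofia, Kigali, Cairo, Dakar, Porto, Tunis, Bogota

Sofia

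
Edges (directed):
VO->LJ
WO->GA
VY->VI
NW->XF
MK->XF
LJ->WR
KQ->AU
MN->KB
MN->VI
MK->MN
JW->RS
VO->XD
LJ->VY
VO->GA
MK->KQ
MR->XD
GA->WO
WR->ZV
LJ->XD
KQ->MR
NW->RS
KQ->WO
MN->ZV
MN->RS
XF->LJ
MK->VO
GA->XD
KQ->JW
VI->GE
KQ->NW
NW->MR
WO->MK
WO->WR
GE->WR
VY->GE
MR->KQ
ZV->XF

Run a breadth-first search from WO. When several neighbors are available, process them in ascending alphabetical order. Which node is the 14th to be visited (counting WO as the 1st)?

Visit WO; enqueue GA, MK, WR → queue [GA, MK, WR]
Visit GA; enqueue XD → queue [MK, WR, XD]
Visit MK; enqueue KQ, MN, VO, XF → queue [WR, XD, KQ, MN, VO, XF]
Visit WR; enqueue ZV → queue [XD, KQ, MN, VO, XF, ZV]
Visit XD → queue [KQ, MN, VO, XF, ZV]
Visit KQ; enqueue AU, JW, MR, NW → queue [MN, VO, XF, ZV, AU, JW, MR, NW]
Visit MN; enqueue KB, RS, VI → queue [VO, XF, ZV, AU, JW, MR, NW, KB, RS, VI]
Visit VO; enqueue LJ → queue [XF, ZV, AU, JW, MR, NW, KB, RS, VI, LJ]
Visit XF → queue [ZV, AU, JW, MR, NW, KB, RS, VI, LJ]
Visit ZV → queue [AU, JW, MR, NW, KB, RS, VI, LJ]
Visit AU → queue [JW, MR, NW, KB, RS, VI, LJ]
Visit JW → queue [MR, NW, KB, RS, VI, LJ]
Visit MR → queue [NW, KB, RS, VI, LJ]
Visit NW → queue [KB, RS, VI, LJ]
Visit KB → queue [RS, VI, LJ]
Visit RS → queue [VI, LJ]
Visit VI; enqueue GE → queue [LJ, GE]
Visit LJ; enqueue VY → queue [GE, VY]
Visit GE → queue [VY]
Visit VY → queue []

Visit order: WO, GA, MK, WR, XD, KQ, MN, VO, XF, ZV, AU, JW, MR, NW, KB, RS, VI, LJ, GE, VY

NW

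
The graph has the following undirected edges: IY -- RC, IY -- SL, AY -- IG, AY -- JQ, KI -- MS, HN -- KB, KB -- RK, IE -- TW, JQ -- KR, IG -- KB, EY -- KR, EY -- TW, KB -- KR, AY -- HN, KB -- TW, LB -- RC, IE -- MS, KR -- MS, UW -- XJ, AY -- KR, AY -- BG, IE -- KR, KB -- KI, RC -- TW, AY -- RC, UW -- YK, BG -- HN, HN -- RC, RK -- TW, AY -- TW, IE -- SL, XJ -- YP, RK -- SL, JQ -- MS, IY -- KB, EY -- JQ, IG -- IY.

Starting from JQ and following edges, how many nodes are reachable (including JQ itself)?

17

BFS from JQ visits: JQ, MS, KR, EY, AY, KI, IE, KB, TW, RC, IG, HN, BG, SL, RK, IY, LB
Reachable nodes: 17 of 21 total.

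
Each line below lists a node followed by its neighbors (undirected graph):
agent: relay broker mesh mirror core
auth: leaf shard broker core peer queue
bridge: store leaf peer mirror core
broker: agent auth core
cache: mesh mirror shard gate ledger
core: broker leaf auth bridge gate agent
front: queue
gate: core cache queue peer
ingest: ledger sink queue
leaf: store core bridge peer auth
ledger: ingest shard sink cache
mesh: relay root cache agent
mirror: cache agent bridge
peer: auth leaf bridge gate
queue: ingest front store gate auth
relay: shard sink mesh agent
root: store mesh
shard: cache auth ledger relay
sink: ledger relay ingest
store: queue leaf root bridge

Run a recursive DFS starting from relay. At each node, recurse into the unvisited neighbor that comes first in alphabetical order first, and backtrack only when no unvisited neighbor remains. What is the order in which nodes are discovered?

relay → agent → broker → auth → core → bridge → leaf → peer → gate → cache → ledger → ingest → queue → front → store → root → mesh → sink → shard → mirror

Visit relay
relay → agent
agent → broker
broker → auth
auth → core
core → bridge
bridge → leaf
leaf → peer
peer → gate
gate → cache
cache → ledger
ledger → ingest
ingest → queue
queue → front
queue → store
store → root
root → mesh
ingest → sink
ledger → shard
cache → mirror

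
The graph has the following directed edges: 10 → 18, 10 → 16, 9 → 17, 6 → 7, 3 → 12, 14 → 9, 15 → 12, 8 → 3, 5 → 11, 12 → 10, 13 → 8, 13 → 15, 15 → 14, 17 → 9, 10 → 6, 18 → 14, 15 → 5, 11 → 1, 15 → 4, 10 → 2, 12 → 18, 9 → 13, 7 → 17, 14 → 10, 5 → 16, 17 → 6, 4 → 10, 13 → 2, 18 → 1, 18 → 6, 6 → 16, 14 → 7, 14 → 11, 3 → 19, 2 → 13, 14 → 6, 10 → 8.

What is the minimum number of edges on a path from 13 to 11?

Level 0: 13
Level 1: 2, 8, 15
Level 2: 3, 4, 5, 12, 14
Level 3: 6, 7, 9, 10, 11, 16, 18, 19
Level 4: 1, 17
11 first appears at level 3.

3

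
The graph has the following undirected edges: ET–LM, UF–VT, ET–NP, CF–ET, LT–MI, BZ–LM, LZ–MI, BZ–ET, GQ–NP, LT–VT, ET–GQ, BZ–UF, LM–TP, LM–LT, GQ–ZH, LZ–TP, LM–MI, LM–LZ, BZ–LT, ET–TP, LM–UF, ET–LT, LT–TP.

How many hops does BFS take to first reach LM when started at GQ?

2

Level 0: GQ
Level 1: ET, NP, ZH
Level 2: BZ, CF, LM, LT, TP
Level 3: LZ, MI, UF, VT
LM first appears at level 2.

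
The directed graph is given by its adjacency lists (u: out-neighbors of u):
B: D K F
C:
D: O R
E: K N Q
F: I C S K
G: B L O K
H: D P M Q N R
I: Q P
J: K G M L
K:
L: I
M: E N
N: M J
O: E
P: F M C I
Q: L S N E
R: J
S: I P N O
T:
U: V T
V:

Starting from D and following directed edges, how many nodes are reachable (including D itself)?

BFS from D visits: D, O, R, E, J, K, N, Q, G, M, L, S, B, I, P, F, C
Reachable nodes: 17 of 21 total.

17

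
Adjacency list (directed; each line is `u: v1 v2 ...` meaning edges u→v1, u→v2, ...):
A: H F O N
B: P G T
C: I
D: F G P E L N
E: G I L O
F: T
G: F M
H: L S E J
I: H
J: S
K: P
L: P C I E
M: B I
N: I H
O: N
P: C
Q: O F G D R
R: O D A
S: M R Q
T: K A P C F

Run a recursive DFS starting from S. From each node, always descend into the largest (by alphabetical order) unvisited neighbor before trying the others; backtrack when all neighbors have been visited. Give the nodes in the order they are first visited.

S -> R -> O -> N -> I -> H -> L -> P -> C -> E -> G -> M -> B -> T -> K -> F -> A -> J -> D -> Q

Visit S
S → R
R → O
O → N
N → I
I → H
H → L
L → P
P → C
L → E
E → G
G → M
M → B
B → T
T → K
T → F
T → A
H → J
R → D
S → Q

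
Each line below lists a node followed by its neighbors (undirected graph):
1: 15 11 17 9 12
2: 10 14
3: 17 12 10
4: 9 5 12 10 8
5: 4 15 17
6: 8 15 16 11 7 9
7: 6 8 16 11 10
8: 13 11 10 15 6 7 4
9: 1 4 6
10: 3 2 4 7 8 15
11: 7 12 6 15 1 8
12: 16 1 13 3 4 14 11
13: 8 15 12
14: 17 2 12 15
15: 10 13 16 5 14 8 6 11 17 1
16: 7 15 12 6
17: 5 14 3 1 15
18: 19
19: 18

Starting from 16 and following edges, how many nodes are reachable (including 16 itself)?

BFS from 16 visits: 16, 7, 15, 12, 6, 8, 11, 10, 13, 5, 14, 17, 1, 3, 4, 9, 2
Reachable nodes: 17 of 19 total.

17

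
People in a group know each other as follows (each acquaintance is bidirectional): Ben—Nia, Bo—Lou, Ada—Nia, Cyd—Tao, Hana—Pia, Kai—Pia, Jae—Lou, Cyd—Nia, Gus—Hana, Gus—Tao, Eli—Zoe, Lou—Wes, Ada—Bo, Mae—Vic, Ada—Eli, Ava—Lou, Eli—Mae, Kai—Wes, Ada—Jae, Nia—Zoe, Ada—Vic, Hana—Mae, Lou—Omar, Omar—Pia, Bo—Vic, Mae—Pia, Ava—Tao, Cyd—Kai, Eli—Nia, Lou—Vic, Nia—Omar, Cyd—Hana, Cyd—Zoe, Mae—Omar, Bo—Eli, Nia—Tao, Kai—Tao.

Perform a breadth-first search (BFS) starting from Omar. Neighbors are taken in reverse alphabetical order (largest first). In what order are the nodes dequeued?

Visit Omar; enqueue Pia, Nia, Mae, Lou → queue [Pia, Nia, Mae, Lou]
Visit Pia; enqueue Kai, Hana → queue [Nia, Mae, Lou, Kai, Hana]
Visit Nia; enqueue Zoe, Tao, Eli, Cyd, Ben, Ada → queue [Mae, Lou, Kai, Hana, Zoe, Tao, Eli, Cyd, Ben, Ada]
Visit Mae; enqueue Vic → queue [Lou, Kai, Hana, Zoe, Tao, Eli, Cyd, Ben, Ada, Vic]
Visit Lou; enqueue Wes, Jae, Bo, Ava → queue [Kai, Hana, Zoe, Tao, Eli, Cyd, Ben, Ada, Vic, Wes, Jae, Bo, Ava]
Visit Kai → queue [Hana, Zoe, Tao, Eli, Cyd, Ben, Ada, Vic, Wes, Jae, Bo, Ava]
Visit Hana; enqueue Gus → queue [Zoe, Tao, Eli, Cyd, Ben, Ada, Vic, Wes, Jae, Bo, Ava, Gus]
Visit Zoe → queue [Tao, Eli, Cyd, Ben, Ada, Vic, Wes, Jae, Bo, Ava, Gus]
Visit Tao → queue [Eli, Cyd, Ben, Ada, Vic, Wes, Jae, Bo, Ava, Gus]
Visit Eli → queue [Cyd, Ben, Ada, Vic, Wes, Jae, Bo, Ava, Gus]
Visit Cyd → queue [Ben, Ada, Vic, Wes, Jae, Bo, Ava, Gus]
Visit Ben → queue [Ada, Vic, Wes, Jae, Bo, Ava, Gus]
Visit Ada → queue [Vic, Wes, Jae, Bo, Ava, Gus]
Visit Vic → queue [Wes, Jae, Bo, Ava, Gus]
Visit Wes → queue [Jae, Bo, Ava, Gus]
Visit Jae → queue [Bo, Ava, Gus]
Visit Bo → queue [Ava, Gus]
Visit Ava → queue [Gus]
Visit Gus → queue []

Omar, Pia, Nia, Mae, Lou, Kai, Hana, Zoe, Tao, Eli, Cyd, Ben, Ada, Vic, Wes, Jae, Bo, Ava, Gus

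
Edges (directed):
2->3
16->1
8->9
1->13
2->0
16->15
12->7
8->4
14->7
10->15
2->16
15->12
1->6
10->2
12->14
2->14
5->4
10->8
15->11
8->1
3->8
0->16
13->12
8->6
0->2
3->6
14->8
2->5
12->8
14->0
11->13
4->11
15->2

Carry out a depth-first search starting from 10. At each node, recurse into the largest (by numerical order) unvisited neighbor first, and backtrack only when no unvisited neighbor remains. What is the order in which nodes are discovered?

Visit 10
10 → 15
15 → 12
12 → 14
14 → 8
8 → 9
8 → 6
8 → 4
4 → 11
11 → 13
8 → 1
14 → 7
14 → 0
0 → 16
0 → 2
2 → 5
2 → 3

10, 15, 12, 14, 8, 9, 6, 4, 11, 13, 1, 7, 0, 16, 2, 5, 3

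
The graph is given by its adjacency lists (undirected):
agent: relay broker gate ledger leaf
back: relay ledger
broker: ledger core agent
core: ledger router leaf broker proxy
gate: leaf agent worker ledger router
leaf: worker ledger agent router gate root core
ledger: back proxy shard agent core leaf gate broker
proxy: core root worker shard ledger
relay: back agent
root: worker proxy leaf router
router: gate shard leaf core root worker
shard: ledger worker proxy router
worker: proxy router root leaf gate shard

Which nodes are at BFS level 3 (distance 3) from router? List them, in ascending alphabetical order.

Level 0: router
Level 1: core, gate, leaf, root, shard, worker
Level 2: agent, broker, ledger, proxy
Level 3: back, relay

back, relay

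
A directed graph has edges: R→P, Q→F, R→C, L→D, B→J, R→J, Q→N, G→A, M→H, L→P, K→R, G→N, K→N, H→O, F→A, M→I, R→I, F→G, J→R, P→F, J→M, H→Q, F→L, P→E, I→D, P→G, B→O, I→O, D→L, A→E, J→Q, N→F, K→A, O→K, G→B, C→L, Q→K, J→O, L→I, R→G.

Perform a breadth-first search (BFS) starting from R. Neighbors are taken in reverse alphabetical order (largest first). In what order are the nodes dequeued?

R -> P -> J -> I -> G -> C -> F -> E -> Q -> O -> M -> D -> N -> B -> A -> L -> K -> H

Visit R; enqueue P, J, I, G, C → queue [P, J, I, G, C]
Visit P; enqueue F, E → queue [J, I, G, C, F, E]
Visit J; enqueue Q, O, M → queue [I, G, C, F, E, Q, O, M]
Visit I; enqueue D → queue [G, C, F, E, Q, O, M, D]
Visit G; enqueue N, B, A → queue [C, F, E, Q, O, M, D, N, B, A]
Visit C; enqueue L → queue [F, E, Q, O, M, D, N, B, A, L]
Visit F → queue [E, Q, O, M, D, N, B, A, L]
Visit E → queue [Q, O, M, D, N, B, A, L]
Visit Q; enqueue K → queue [O, M, D, N, B, A, L, K]
Visit O → queue [M, D, N, B, A, L, K]
Visit M; enqueue H → queue [D, N, B, A, L, K, H]
Visit D → queue [N, B, A, L, K, H]
Visit N → queue [B, A, L, K, H]
Visit B → queue [A, L, K, H]
Visit A → queue [L, K, H]
Visit L → queue [K, H]
Visit K → queue [H]
Visit H → queue []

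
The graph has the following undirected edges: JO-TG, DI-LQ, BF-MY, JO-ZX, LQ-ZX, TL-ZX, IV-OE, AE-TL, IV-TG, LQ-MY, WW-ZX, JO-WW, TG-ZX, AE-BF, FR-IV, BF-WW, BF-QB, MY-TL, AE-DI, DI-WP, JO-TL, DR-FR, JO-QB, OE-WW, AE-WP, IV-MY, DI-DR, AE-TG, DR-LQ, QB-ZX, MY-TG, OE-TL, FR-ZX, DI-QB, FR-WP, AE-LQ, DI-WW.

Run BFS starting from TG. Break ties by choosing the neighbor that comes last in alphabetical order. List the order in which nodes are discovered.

Visit TG; enqueue ZX, MY, JO, IV, AE → queue [ZX, MY, JO, IV, AE]
Visit ZX; enqueue WW, TL, QB, LQ, FR → queue [MY, JO, IV, AE, WW, TL, QB, LQ, FR]
Visit MY; enqueue BF → queue [JO, IV, AE, WW, TL, QB, LQ, FR, BF]
Visit JO → queue [IV, AE, WW, TL, QB, LQ, FR, BF]
Visit IV; enqueue OE → queue [AE, WW, TL, QB, LQ, FR, BF, OE]
Visit AE; enqueue WP, DI → queue [WW, TL, QB, LQ, FR, BF, OE, WP, DI]
Visit WW → queue [TL, QB, LQ, FR, BF, OE, WP, DI]
Visit TL → queue [QB, LQ, FR, BF, OE, WP, DI]
Visit QB → queue [LQ, FR, BF, OE, WP, DI]
Visit LQ; enqueue DR → queue [FR, BF, OE, WP, DI, DR]
Visit FR → queue [BF, OE, WP, DI, DR]
Visit BF → queue [OE, WP, DI, DR]
Visit OE → queue [WP, DI, DR]
Visit WP → queue [DI, DR]
Visit DI → queue [DR]
Visit DR → queue []

TG, ZX, MY, JO, IV, AE, WW, TL, QB, LQ, FR, BF, OE, WP, DI, DR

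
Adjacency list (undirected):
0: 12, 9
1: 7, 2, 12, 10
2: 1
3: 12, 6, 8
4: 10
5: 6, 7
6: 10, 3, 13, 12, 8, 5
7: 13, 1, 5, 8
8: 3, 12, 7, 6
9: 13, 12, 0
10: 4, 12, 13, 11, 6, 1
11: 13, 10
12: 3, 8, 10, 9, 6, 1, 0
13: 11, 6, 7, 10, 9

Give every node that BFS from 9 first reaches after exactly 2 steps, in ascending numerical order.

1, 3, 6, 7, 8, 10, 11

Level 0: 9
Level 1: 0, 12, 13
Level 2: 1, 3, 6, 7, 8, 10, 11
Level 3: 2, 4, 5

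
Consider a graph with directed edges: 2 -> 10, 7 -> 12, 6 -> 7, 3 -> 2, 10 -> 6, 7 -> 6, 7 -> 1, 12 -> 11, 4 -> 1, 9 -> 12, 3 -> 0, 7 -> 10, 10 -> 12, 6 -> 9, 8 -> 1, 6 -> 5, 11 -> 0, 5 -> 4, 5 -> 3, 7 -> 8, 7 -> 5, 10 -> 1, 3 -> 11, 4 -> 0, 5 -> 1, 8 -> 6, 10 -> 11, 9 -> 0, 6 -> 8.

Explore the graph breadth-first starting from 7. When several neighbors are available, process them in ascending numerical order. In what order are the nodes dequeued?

7, 1, 5, 6, 8, 10, 12, 3, 4, 9, 11, 0, 2

Visit 7; enqueue 1, 5, 6, 8, 10, 12 → queue [1, 5, 6, 8, 10, 12]
Visit 1 → queue [5, 6, 8, 10, 12]
Visit 5; enqueue 3, 4 → queue [6, 8, 10, 12, 3, 4]
Visit 6; enqueue 9 → queue [8, 10, 12, 3, 4, 9]
Visit 8 → queue [10, 12, 3, 4, 9]
Visit 10; enqueue 11 → queue [12, 3, 4, 9, 11]
Visit 12 → queue [3, 4, 9, 11]
Visit 3; enqueue 0, 2 → queue [4, 9, 11, 0, 2]
Visit 4 → queue [9, 11, 0, 2]
Visit 9 → queue [11, 0, 2]
Visit 11 → queue [0, 2]
Visit 0 → queue [2]
Visit 2 → queue []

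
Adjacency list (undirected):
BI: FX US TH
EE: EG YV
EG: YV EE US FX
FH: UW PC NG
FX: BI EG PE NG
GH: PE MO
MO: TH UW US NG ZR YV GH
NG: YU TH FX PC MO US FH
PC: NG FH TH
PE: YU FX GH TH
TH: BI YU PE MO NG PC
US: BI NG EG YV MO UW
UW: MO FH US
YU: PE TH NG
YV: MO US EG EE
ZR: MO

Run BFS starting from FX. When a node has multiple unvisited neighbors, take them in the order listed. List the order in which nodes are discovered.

FX, BI, EG, PE, NG, US, TH, YV, EE, YU, GH, PC, MO, FH, UW, ZR

Visit FX; enqueue BI, EG, PE, NG → queue [BI, EG, PE, NG]
Visit BI; enqueue US, TH → queue [EG, PE, NG, US, TH]
Visit EG; enqueue YV, EE → queue [PE, NG, US, TH, YV, EE]
Visit PE; enqueue YU, GH → queue [NG, US, TH, YV, EE, YU, GH]
Visit NG; enqueue PC, MO, FH → queue [US, TH, YV, EE, YU, GH, PC, MO, FH]
Visit US; enqueue UW → queue [TH, YV, EE, YU, GH, PC, MO, FH, UW]
Visit TH → queue [YV, EE, YU, GH, PC, MO, FH, UW]
Visit YV → queue [EE, YU, GH, PC, MO, FH, UW]
Visit EE → queue [YU, GH, PC, MO, FH, UW]
Visit YU → queue [GH, PC, MO, FH, UW]
Visit GH → queue [PC, MO, FH, UW]
Visit PC → queue [MO, FH, UW]
Visit MO; enqueue ZR → queue [FH, UW, ZR]
Visit FH → queue [UW, ZR]
Visit UW → queue [ZR]
Visit ZR → queue []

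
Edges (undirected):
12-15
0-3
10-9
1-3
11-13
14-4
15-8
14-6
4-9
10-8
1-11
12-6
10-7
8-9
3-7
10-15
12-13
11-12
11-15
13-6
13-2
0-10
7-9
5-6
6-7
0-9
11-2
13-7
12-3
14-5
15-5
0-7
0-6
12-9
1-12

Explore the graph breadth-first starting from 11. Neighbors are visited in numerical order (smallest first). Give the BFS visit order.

Visit 11; enqueue 1, 2, 12, 13, 15 → queue [1, 2, 12, 13, 15]
Visit 1; enqueue 3 → queue [2, 12, 13, 15, 3]
Visit 2 → queue [12, 13, 15, 3]
Visit 12; enqueue 6, 9 → queue [13, 15, 3, 6, 9]
Visit 13; enqueue 7 → queue [15, 3, 6, 9, 7]
Visit 15; enqueue 5, 8, 10 → queue [3, 6, 9, 7, 5, 8, 10]
Visit 3; enqueue 0 → queue [6, 9, 7, 5, 8, 10, 0]
Visit 6; enqueue 14 → queue [9, 7, 5, 8, 10, 0, 14]
Visit 9; enqueue 4 → queue [7, 5, 8, 10, 0, 14, 4]
Visit 7 → queue [5, 8, 10, 0, 14, 4]
Visit 5 → queue [8, 10, 0, 14, 4]
Visit 8 → queue [10, 0, 14, 4]
Visit 10 → queue [0, 14, 4]
Visit 0 → queue [14, 4]
Visit 14 → queue [4]
Visit 4 → queue []

11, 1, 2, 12, 13, 15, 3, 6, 9, 7, 5, 8, 10, 0, 14, 4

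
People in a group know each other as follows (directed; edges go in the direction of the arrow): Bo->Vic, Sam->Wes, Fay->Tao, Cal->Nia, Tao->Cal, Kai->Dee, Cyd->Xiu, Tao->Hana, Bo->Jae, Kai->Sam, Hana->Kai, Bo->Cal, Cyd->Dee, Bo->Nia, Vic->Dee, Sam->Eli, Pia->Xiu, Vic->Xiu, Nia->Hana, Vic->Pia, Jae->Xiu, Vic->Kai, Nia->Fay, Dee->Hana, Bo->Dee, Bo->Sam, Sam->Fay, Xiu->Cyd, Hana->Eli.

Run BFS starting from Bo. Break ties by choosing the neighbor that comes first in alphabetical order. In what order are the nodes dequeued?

Visit Bo; enqueue Cal, Dee, Jae, Nia, Sam, Vic → queue [Cal, Dee, Jae, Nia, Sam, Vic]
Visit Cal → queue [Dee, Jae, Nia, Sam, Vic]
Visit Dee; enqueue Hana → queue [Jae, Nia, Sam, Vic, Hana]
Visit Jae; enqueue Xiu → queue [Nia, Sam, Vic, Hana, Xiu]
Visit Nia; enqueue Fay → queue [Sam, Vic, Hana, Xiu, Fay]
Visit Sam; enqueue Eli, Wes → queue [Vic, Hana, Xiu, Fay, Eli, Wes]
Visit Vic; enqueue Kai, Pia → queue [Hana, Xiu, Fay, Eli, Wes, Kai, Pia]
Visit Hana → queue [Xiu, Fay, Eli, Wes, Kai, Pia]
Visit Xiu; enqueue Cyd → queue [Fay, Eli, Wes, Kai, Pia, Cyd]
Visit Fay; enqueue Tao → queue [Eli, Wes, Kai, Pia, Cyd, Tao]
Visit Eli → queue [Wes, Kai, Pia, Cyd, Tao]
Visit Wes → queue [Kai, Pia, Cyd, Tao]
Visit Kai → queue [Pia, Cyd, Tao]
Visit Pia → queue [Cyd, Tao]
Visit Cyd → queue [Tao]
Visit Tao → queue []

Bo → Cal → Dee → Jae → Nia → Sam → Vic → Hana → Xiu → Fay → Eli → Wes → Kai → Pia → Cyd → Tao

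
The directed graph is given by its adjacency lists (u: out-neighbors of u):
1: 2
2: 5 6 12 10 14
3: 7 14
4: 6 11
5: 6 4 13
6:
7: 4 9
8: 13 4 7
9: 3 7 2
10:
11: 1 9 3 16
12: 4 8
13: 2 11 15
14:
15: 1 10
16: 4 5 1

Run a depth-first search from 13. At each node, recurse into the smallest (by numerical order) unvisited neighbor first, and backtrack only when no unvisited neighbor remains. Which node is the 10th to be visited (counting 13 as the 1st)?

Visit 13
13 → 2
2 → 5
5 → 4
4 → 6
4 → 11
11 → 1
11 → 3
3 → 7
7 → 9
3 → 14
11 → 16
2 → 10
2 → 12
12 → 8
13 → 15

Visit order: 13, 2, 5, 4, 6, 11, 1, 3, 7, 9, 14, 16, 10, 12, 8, 15

9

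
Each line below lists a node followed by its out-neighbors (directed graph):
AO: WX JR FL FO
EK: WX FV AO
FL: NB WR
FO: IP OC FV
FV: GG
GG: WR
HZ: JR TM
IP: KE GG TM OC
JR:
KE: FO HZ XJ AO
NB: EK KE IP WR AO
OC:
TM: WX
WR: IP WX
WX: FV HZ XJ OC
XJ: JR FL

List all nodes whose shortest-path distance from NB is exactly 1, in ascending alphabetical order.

AO, EK, IP, KE, WR

Level 0: NB
Level 1: AO, EK, IP, KE, WR
Level 2: FL, FO, FV, GG, HZ, JR, OC, TM, WX, XJ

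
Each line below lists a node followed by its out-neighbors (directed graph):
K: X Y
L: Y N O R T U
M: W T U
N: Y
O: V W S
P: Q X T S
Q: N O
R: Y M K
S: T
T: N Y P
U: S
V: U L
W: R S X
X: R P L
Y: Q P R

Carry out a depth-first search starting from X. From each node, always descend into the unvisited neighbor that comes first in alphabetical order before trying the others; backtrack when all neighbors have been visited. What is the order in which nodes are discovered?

X, L, N, Y, P, Q, O, S, T, V, U, W, R, K, M

Visit X
X → L
L → N
N → Y
Y → P
P → Q
Q → O
O → S
S → T
O → V
V → U
O → W
W → R
R → K
R → M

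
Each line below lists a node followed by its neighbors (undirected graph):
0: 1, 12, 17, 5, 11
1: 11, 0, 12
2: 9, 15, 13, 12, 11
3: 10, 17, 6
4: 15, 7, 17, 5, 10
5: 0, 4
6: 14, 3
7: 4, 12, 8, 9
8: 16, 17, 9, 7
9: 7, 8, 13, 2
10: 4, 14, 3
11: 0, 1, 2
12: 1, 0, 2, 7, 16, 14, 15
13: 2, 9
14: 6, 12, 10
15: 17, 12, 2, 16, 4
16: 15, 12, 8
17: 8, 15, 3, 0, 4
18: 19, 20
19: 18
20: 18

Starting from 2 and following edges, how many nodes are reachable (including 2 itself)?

BFS from 2 visits: 2, 9, 15, 13, 12, 11, 7, 8, 17, 16, 4, 1, 0, 14, 3, 5, 10, 6
Reachable nodes: 18 of 21 total.

18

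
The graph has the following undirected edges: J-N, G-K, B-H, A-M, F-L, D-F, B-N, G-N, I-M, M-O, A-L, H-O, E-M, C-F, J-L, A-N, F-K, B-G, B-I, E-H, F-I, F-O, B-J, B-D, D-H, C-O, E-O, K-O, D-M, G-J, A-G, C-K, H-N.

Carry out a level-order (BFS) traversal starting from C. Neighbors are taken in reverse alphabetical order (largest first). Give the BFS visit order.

C O K F M H E G L I D A N B J

Visit C; enqueue O, K, F → queue [O, K, F]
Visit O; enqueue M, H, E → queue [K, F, M, H, E]
Visit K; enqueue G → queue [F, M, H, E, G]
Visit F; enqueue L, I, D → queue [M, H, E, G, L, I, D]
Visit M; enqueue A → queue [H, E, G, L, I, D, A]
Visit H; enqueue N, B → queue [E, G, L, I, D, A, N, B]
Visit E → queue [G, L, I, D, A, N, B]
Visit G; enqueue J → queue [L, I, D, A, N, B, J]
Visit L → queue [I, D, A, N, B, J]
Visit I → queue [D, A, N, B, J]
Visit D → queue [A, N, B, J]
Visit A → queue [N, B, J]
Visit N → queue [B, J]
Visit B → queue [J]
Visit J → queue []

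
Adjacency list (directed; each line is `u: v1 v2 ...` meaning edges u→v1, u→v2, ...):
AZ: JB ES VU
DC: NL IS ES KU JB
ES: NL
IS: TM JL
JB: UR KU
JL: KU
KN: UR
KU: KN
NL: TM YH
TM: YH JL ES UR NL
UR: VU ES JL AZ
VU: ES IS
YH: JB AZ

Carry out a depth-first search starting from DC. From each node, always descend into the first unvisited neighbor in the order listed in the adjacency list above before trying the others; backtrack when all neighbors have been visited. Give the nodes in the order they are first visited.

DC, NL, TM, YH, JB, UR, VU, ES, IS, JL, KU, KN, AZ

Visit DC
DC → NL
NL → TM
TM → YH
YH → JB
JB → UR
UR → VU
VU → ES
VU → IS
IS → JL
JL → KU
KU → KN
UR → AZ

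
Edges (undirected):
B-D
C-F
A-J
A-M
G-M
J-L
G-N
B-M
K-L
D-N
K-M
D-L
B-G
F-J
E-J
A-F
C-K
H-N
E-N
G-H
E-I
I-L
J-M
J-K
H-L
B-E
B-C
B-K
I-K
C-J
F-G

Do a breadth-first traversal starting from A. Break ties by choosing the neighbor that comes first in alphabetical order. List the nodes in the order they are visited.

A, F, J, M, C, G, E, K, L, B, H, N, I, D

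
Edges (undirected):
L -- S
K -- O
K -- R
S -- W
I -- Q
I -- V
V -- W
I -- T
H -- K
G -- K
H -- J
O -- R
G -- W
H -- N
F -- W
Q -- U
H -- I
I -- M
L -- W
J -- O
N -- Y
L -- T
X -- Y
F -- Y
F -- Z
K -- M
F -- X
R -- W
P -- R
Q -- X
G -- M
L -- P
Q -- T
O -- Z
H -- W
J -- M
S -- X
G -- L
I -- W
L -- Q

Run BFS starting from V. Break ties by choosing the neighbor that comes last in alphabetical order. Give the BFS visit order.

V W I S R L H G F T Q M X P O K N J Z Y U

Visit V; enqueue W, I → queue [W, I]
Visit W; enqueue S, R, L, H, G, F → queue [I, S, R, L, H, G, F]
Visit I; enqueue T, Q, M → queue [S, R, L, H, G, F, T, Q, M]
Visit S; enqueue X → queue [R, L, H, G, F, T, Q, M, X]
Visit R; enqueue P, O, K → queue [L, H, G, F, T, Q, M, X, P, O, K]
Visit L → queue [H, G, F, T, Q, M, X, P, O, K]
Visit H; enqueue N, J → queue [G, F, T, Q, M, X, P, O, K, N, J]
Visit G → queue [F, T, Q, M, X, P, O, K, N, J]
Visit F; enqueue Z, Y → queue [T, Q, M, X, P, O, K, N, J, Z, Y]
Visit T → queue [Q, M, X, P, O, K, N, J, Z, Y]
Visit Q; enqueue U → queue [M, X, P, O, K, N, J, Z, Y, U]
Visit M → queue [X, P, O, K, N, J, Z, Y, U]
Visit X → queue [P, O, K, N, J, Z, Y, U]
Visit P → queue [O, K, N, J, Z, Y, U]
Visit O → queue [K, N, J, Z, Y, U]
Visit K → queue [N, J, Z, Y, U]
Visit N → queue [J, Z, Y, U]
Visit J → queue [Z, Y, U]
Visit Z → queue [Y, U]
Visit Y → queue [U]
Visit U → queue []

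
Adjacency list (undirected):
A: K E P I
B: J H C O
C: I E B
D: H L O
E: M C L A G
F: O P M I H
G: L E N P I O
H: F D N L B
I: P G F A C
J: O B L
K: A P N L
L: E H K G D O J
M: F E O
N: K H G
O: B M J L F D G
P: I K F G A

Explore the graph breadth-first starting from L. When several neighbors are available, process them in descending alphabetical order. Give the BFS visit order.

L → O → K → J → H → G → E → D → M → F → B → P → N → A → I → C

Visit L; enqueue O, K, J, H, G, E, D → queue [O, K, J, H, G, E, D]
Visit O; enqueue M, F, B → queue [K, J, H, G, E, D, M, F, B]
Visit K; enqueue P, N, A → queue [J, H, G, E, D, M, F, B, P, N, A]
Visit J → queue [H, G, E, D, M, F, B, P, N, A]
Visit H → queue [G, E, D, M, F, B, P, N, A]
Visit G; enqueue I → queue [E, D, M, F, B, P, N, A, I]
Visit E; enqueue C → queue [D, M, F, B, P, N, A, I, C]
Visit D → queue [M, F, B, P, N, A, I, C]
Visit M → queue [F, B, P, N, A, I, C]
Visit F → queue [B, P, N, A, I, C]
Visit B → queue [P, N, A, I, C]
Visit P → queue [N, A, I, C]
Visit N → queue [A, I, C]
Visit A → queue [I, C]
Visit I → queue [C]
Visit C → queue []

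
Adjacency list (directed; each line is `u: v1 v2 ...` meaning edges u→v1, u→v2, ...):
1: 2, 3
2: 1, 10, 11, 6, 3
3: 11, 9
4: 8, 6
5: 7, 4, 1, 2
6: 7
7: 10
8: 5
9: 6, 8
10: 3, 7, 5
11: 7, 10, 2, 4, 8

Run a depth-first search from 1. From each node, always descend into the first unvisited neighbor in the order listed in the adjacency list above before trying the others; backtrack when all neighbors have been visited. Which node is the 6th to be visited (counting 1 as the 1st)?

Visit 1
1 → 2
2 → 10
10 → 3
3 → 11
11 → 7
11 → 4
4 → 8
8 → 5
4 → 6
3 → 9

Visit order: 1, 2, 10, 3, 11, 7, 4, 8, 5, 6, 9

7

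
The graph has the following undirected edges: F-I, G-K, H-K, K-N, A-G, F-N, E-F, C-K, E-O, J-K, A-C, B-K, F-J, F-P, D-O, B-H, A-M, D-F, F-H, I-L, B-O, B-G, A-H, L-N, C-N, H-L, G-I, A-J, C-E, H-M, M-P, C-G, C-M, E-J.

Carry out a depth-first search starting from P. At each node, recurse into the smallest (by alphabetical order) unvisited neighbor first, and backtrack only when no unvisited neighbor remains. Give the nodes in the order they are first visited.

P -> F -> D -> O -> B -> G -> A -> C -> E -> J -> K -> H -> L -> I -> N -> M

Visit P
P → F
F → D
D → O
O → B
B → G
G → A
A → C
C → E
E → J
J → K
K → H
H → L
L → I
L → N
H → M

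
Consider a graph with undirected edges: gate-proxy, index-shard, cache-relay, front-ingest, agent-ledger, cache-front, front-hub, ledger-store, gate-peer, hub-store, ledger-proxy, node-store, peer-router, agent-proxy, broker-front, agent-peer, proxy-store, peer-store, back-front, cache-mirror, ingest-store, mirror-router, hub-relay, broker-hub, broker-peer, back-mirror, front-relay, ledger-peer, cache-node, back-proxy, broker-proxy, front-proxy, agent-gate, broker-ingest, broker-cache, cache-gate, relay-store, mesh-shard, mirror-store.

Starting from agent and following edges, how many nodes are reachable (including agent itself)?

16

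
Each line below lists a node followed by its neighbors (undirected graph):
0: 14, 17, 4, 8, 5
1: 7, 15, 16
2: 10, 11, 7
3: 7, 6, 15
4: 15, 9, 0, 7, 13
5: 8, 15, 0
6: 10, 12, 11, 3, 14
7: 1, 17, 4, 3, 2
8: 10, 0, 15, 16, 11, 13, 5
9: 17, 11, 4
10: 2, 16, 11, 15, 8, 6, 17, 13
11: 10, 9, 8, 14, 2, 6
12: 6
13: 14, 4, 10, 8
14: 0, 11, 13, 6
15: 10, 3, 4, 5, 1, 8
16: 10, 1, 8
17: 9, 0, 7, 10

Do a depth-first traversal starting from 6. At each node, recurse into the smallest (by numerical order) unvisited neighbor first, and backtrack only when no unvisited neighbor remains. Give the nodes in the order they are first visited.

6 -> 3 -> 7 -> 1 -> 15 -> 4 -> 0 -> 5 -> 8 -> 10 -> 2 -> 11 -> 9 -> 17 -> 14 -> 13 -> 16 -> 12

Visit 6
6 → 3
3 → 7
7 → 1
1 → 15
15 → 4
4 → 0
0 → 5
5 → 8
8 → 10
10 → 2
2 → 11
11 → 9
9 → 17
11 → 14
14 → 13
10 → 16
6 → 12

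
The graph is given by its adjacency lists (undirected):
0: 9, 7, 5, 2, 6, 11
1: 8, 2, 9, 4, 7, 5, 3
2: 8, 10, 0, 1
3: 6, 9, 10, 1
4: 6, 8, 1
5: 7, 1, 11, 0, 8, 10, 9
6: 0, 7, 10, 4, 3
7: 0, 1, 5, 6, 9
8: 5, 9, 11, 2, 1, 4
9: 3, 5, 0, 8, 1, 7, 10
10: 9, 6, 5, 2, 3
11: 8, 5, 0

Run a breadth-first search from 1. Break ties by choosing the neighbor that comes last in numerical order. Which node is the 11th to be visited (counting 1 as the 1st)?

Visit 1; enqueue 9, 8, 7, 5, 4, 3, 2 → queue [9, 8, 7, 5, 4, 3, 2]
Visit 9; enqueue 10, 0 → queue [8, 7, 5, 4, 3, 2, 10, 0]
Visit 8; enqueue 11 → queue [7, 5, 4, 3, 2, 10, 0, 11]
Visit 7; enqueue 6 → queue [5, 4, 3, 2, 10, 0, 11, 6]
Visit 5 → queue [4, 3, 2, 10, 0, 11, 6]
Visit 4 → queue [3, 2, 10, 0, 11, 6]
Visit 3 → queue [2, 10, 0, 11, 6]
Visit 2 → queue [10, 0, 11, 6]
Visit 10 → queue [0, 11, 6]
Visit 0 → queue [11, 6]
Visit 11 → queue [6]
Visit 6 → queue []

Visit order: 1, 9, 8, 7, 5, 4, 3, 2, 10, 0, 11, 6

11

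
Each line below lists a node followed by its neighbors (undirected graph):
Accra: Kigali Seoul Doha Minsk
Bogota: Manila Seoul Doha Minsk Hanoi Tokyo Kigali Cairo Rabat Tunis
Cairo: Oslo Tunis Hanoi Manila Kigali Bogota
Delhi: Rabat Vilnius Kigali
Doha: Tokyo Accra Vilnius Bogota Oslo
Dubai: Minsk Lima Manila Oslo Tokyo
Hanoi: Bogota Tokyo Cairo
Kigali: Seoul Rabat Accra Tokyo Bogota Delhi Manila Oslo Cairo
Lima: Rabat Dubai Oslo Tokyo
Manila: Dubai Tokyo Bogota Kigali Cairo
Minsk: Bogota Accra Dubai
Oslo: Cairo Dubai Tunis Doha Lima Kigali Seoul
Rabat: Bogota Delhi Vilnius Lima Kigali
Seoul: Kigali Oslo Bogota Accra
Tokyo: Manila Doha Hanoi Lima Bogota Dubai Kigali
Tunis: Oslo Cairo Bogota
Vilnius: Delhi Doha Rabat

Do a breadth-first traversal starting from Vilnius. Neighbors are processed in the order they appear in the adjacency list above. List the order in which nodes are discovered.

Vilnius, Delhi, Doha, Rabat, Kigali, Tokyo, Accra, Bogota, Oslo, Lima, Seoul, Manila, Cairo, Hanoi, Dubai, Minsk, Tunis

Visit Vilnius; enqueue Delhi, Doha, Rabat → queue [Delhi, Doha, Rabat]
Visit Delhi; enqueue Kigali → queue [Doha, Rabat, Kigali]
Visit Doha; enqueue Tokyo, Accra, Bogota, Oslo → queue [Rabat, Kigali, Tokyo, Accra, Bogota, Oslo]
Visit Rabat; enqueue Lima → queue [Kigali, Tokyo, Accra, Bogota, Oslo, Lima]
Visit Kigali; enqueue Seoul, Manila, Cairo → queue [Tokyo, Accra, Bogota, Oslo, Lima, Seoul, Manila, Cairo]
Visit Tokyo; enqueue Hanoi, Dubai → queue [Accra, Bogota, Oslo, Lima, Seoul, Manila, Cairo, Hanoi, Dubai]
Visit Accra; enqueue Minsk → queue [Bogota, Oslo, Lima, Seoul, Manila, Cairo, Hanoi, Dubai, Minsk]
Visit Bogota; enqueue Tunis → queue [Oslo, Lima, Seoul, Manila, Cairo, Hanoi, Dubai, Minsk, Tunis]
Visit Oslo → queue [Lima, Seoul, Manila, Cairo, Hanoi, Dubai, Minsk, Tunis]
Visit Lima → queue [Seoul, Manila, Cairo, Hanoi, Dubai, Minsk, Tunis]
Visit Seoul → queue [Manila, Cairo, Hanoi, Dubai, Minsk, Tunis]
Visit Manila → queue [Cairo, Hanoi, Dubai, Minsk, Tunis]
Visit Cairo → queue [Hanoi, Dubai, Minsk, Tunis]
Visit Hanoi → queue [Dubai, Minsk, Tunis]
Visit Dubai → queue [Minsk, Tunis]
Visit Minsk → queue [Tunis]
Visit Tunis → queue []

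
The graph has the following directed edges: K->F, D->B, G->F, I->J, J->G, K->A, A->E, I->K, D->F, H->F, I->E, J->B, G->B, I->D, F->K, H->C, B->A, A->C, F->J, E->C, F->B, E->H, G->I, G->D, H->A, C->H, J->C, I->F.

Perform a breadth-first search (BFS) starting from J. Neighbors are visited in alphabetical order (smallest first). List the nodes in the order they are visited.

Visit J; enqueue B, C, G → queue [B, C, G]
Visit B; enqueue A → queue [C, G, A]
Visit C; enqueue H → queue [G, A, H]
Visit G; enqueue D, F, I → queue [A, H, D, F, I]
Visit A; enqueue E → queue [H, D, F, I, E]
Visit H → queue [D, F, I, E]
Visit D → queue [F, I, E]
Visit F; enqueue K → queue [I, E, K]
Visit I → queue [E, K]
Visit E → queue [K]
Visit K → queue []

J B C G A H D F I E K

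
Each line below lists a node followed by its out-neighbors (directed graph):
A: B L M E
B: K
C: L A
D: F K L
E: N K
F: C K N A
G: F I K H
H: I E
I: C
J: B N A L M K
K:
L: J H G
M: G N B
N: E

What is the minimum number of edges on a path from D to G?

2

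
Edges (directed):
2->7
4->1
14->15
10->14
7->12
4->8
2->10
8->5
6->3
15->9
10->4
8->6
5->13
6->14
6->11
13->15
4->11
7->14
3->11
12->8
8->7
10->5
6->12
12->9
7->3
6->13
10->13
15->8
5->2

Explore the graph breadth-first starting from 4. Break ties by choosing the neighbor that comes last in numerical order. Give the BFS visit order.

4, 11, 8, 1, 7, 6, 5, 14, 12, 3, 13, 2, 15, 9, 10

Visit 4; enqueue 11, 8, 1 → queue [11, 8, 1]
Visit 11 → queue [8, 1]
Visit 8; enqueue 7, 6, 5 → queue [1, 7, 6, 5]
Visit 1 → queue [7, 6, 5]
Visit 7; enqueue 14, 12, 3 → queue [6, 5, 14, 12, 3]
Visit 6; enqueue 13 → queue [5, 14, 12, 3, 13]
Visit 5; enqueue 2 → queue [14, 12, 3, 13, 2]
Visit 14; enqueue 15 → queue [12, 3, 13, 2, 15]
Visit 12; enqueue 9 → queue [3, 13, 2, 15, 9]
Visit 3 → queue [13, 2, 15, 9]
Visit 13 → queue [2, 15, 9]
Visit 2; enqueue 10 → queue [15, 9, 10]
Visit 15 → queue [9, 10]
Visit 9 → queue [10]
Visit 10 → queue []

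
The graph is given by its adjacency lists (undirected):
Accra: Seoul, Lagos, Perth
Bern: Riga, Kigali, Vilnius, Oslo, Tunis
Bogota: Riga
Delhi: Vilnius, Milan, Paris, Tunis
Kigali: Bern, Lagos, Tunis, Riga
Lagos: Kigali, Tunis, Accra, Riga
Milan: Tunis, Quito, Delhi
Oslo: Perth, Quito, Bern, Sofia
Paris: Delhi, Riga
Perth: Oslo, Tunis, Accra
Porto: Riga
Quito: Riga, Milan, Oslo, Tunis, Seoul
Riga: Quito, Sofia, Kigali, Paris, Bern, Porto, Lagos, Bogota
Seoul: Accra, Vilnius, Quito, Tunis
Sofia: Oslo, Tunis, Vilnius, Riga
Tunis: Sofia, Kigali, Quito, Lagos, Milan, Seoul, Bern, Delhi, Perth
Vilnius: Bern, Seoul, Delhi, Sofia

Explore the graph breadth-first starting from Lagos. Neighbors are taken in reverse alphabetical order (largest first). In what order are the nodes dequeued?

Lagos → Tunis → Riga → Kigali → Accra → Sofia → Seoul → Quito → Perth → Milan → Delhi → Bern → Porto → Paris → Bogota → Vilnius → Oslo

Visit Lagos; enqueue Tunis, Riga, Kigali, Accra → queue [Tunis, Riga, Kigali, Accra]
Visit Tunis; enqueue Sofia, Seoul, Quito, Perth, Milan, Delhi, Bern → queue [Riga, Kigali, Accra, Sofia, Seoul, Quito, Perth, Milan, Delhi, Bern]
Visit Riga; enqueue Porto, Paris, Bogota → queue [Kigali, Accra, Sofia, Seoul, Quito, Perth, Milan, Delhi, Bern, Porto, Paris, Bogota]
Visit Kigali → queue [Accra, Sofia, Seoul, Quito, Perth, Milan, Delhi, Bern, Porto, Paris, Bogota]
Visit Accra → queue [Sofia, Seoul, Quito, Perth, Milan, Delhi, Bern, Porto, Paris, Bogota]
Visit Sofia; enqueue Vilnius, Oslo → queue [Seoul, Quito, Perth, Milan, Delhi, Bern, Porto, Paris, Bogota, Vilnius, Oslo]
Visit Seoul → queue [Quito, Perth, Milan, Delhi, Bern, Porto, Paris, Bogota, Vilnius, Oslo]
Visit Quito → queue [Perth, Milan, Delhi, Bern, Porto, Paris, Bogota, Vilnius, Oslo]
Visit Perth → queue [Milan, Delhi, Bern, Porto, Paris, Bogota, Vilnius, Oslo]
Visit Milan → queue [Delhi, Bern, Porto, Paris, Bogota, Vilnius, Oslo]
Visit Delhi → queue [Bern, Porto, Paris, Bogota, Vilnius, Oslo]
Visit Bern → queue [Porto, Paris, Bogota, Vilnius, Oslo]
Visit Porto → queue [Paris, Bogota, Vilnius, Oslo]
Visit Paris → queue [Bogota, Vilnius, Oslo]
Visit Bogota → queue [Vilnius, Oslo]
Visit Vilnius → queue [Oslo]
Visit Oslo → queue []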